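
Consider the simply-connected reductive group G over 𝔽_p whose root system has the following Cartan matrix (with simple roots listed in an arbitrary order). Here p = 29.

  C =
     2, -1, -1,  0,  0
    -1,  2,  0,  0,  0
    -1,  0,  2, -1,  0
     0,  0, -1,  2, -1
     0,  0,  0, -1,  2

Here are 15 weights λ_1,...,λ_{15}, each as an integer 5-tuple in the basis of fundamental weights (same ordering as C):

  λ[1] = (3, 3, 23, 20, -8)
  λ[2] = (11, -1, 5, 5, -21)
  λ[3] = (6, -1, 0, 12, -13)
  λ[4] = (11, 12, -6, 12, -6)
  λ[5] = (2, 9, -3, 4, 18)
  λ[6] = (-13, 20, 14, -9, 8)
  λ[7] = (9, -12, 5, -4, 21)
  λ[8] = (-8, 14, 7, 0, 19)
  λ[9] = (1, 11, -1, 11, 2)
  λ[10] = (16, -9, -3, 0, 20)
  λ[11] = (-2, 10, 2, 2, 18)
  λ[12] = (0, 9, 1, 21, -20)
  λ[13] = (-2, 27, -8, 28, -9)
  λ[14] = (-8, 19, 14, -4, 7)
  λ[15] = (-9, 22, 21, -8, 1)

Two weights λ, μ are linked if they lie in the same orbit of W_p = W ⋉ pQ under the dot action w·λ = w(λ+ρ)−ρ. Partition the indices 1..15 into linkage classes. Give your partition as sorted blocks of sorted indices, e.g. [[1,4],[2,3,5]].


Dynkin diagram of C (from the 8 off-diagonal −1 entries): A_5.

W_29-reps of the 15 weights in Ā_29 (same 5-coord order as C):

  1: (7, 9, 5, 3, 1) · 2: (4, 0, 8, 6, 6) · 3: (7, 0, 1, 1, 12) · 4: (7, 9, 5, 3, 1) · 5: (1, 4, 2, 3, 13) · 6: (7, 9, 5, 3, 1) · 7: (1, 4, 2, 3, 13) · 8: (7, 0, 1, 1, 12) · 9: (2, 12, 0, 12, 3) · 10: (7, 0, 1, 1, 12) · 11: (1, 4, 2, 3, 13) · 12: (1, 4, 2, 3, 13) · 13: (7, 0, 1, 1, 12) · 14: (7, 9, 5, 3, 1) · 15: (8, 7, 6, 1, 2)

Partition of {1..15} into 6 W_29-dot-orbits:

[[1, 4, 6, 14], [2], [3, 8, 10, 13], [5, 7, 11, 12], [9], [15]]


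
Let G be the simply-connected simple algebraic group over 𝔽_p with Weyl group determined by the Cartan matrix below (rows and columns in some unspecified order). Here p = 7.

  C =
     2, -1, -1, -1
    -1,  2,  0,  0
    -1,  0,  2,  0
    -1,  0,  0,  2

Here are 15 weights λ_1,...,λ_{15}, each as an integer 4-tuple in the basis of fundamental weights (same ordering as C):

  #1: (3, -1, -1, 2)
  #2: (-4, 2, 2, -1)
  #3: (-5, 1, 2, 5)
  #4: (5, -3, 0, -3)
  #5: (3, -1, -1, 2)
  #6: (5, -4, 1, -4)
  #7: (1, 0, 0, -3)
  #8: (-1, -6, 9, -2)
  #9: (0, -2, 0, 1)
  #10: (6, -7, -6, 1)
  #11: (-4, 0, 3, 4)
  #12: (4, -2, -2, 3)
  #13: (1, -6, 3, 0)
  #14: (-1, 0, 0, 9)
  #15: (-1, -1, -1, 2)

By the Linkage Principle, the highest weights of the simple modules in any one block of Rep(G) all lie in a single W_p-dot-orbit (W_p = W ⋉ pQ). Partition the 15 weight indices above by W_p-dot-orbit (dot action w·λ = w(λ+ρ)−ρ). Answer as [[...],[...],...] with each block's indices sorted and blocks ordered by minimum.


Dynkin diagram of C (from the 6 off-diagonal −1 entries): D_4.

Each λ_j+ρ reduced to Ā_7; 4-tuples below use C's row order:

  λ_1+ρ ↦ (0, 0, 0, 3);  λ_2+ρ ↦ (0, 0, 0, 3);  λ_3+ρ ↦ (1, 2, 1, 2);  λ_4+ρ ↦ (0, 2, 1, 2);  λ_5+ρ ↦ (0, 0, 0, 3);  λ_6+ρ ↦ (1, 2, 1, 2);  λ_7+ρ ↦ (0, 1, 1, 2);  λ_8+ρ ↦ (1, 2, 1, 2);  λ_9+ρ ↦ (0, 1, 1, 2);  λ_10+ρ ↦ (0, 2, 1, 2);  λ_11+ρ ↦ (1, 2, 1, 2);  λ_12+ρ ↦ (0, 1, 1, 2);  λ_13+ρ ↦ (1, 2, 1, 2);  λ_14+ρ ↦ (0, 1, 1, 2);  λ_15+ρ ↦ (0, 0, 0, 3)

4 distinct reps among the 15 weights ⇒ 4 W_7-linkage classes:

[[1, 2, 5, 15], [3, 6, 8, 11, 13], [4, 10], [7, 9, 12, 14]]


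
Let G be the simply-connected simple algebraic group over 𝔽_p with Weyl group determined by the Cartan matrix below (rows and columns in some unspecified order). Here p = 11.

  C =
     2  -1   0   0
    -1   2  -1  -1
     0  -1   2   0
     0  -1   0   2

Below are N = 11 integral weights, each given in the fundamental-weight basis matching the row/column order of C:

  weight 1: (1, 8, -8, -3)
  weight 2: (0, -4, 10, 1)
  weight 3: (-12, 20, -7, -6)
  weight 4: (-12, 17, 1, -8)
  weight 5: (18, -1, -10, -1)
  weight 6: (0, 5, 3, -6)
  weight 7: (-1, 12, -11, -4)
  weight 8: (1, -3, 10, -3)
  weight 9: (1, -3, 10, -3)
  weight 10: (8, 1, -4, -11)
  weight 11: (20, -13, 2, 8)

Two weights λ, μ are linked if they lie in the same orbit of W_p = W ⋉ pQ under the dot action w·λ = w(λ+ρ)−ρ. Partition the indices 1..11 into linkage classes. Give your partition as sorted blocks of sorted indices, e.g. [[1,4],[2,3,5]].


Cartan matrix: type D_4 (|W|=192); un-permuting the 4 rows.

Alcove-folded reps (p=11, 11 weights, presented ϖ-order):

    λ_1 → (2, 0, 7, 2)
    λ_2 → (2, 0, 8, 1)
    λ_3 → (1, 0, 4, 5)
    λ_4 → (2, 0, 7, 2)
    λ_5 → (2, 0, 8, 1)
    λ_6 → (1, 0, 4, 5)
    λ_7 → (2, 0, 8, 1)
    λ_8 → (2, 0, 7, 2)
    λ_9 → (2, 0, 7, 2)
    λ_10 → (2, 0, 8, 1)
    λ_11 → (1, 1, 1, 7)

These 11 weights hit 4 W_11-dot-orbits; sizes (4, 4, 2, 1):

[[1, 4, 8, 9], [2, 5, 7, 10], [3, 6], [11]]


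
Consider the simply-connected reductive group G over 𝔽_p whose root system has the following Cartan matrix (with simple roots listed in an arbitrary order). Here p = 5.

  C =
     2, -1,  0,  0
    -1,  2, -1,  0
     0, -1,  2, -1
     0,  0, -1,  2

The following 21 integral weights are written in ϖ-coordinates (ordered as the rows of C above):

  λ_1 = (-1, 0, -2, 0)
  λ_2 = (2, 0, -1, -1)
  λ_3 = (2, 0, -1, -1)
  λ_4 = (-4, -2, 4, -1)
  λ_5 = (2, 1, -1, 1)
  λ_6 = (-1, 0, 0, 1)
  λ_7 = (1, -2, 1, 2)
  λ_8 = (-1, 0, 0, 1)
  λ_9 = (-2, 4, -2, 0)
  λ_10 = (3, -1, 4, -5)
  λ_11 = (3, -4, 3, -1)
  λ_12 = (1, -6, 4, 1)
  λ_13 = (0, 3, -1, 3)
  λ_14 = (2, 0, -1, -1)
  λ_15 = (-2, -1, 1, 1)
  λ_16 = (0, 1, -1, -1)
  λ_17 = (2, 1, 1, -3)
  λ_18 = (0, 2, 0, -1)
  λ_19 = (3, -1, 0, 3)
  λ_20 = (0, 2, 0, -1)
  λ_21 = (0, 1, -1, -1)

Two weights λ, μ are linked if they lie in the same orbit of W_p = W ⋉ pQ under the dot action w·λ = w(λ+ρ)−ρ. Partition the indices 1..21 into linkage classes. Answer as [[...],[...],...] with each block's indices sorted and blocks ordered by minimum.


Type A_4, rank 4, |W|=120; reorder rows/cols to standard.

Alcove-folded reps (p=5, 21 weights, presented ϖ-order):

  λ_1 → (0, 0, 1, 0) · λ_2 → (3, 1, 0, 0) · λ_3 → (3, 1, 0, 0) · λ_4 → (1, 3, 1, 0) · λ_5 → (1, 2, 0, 0) · λ_6 → (0, 1, 1, 2) · λ_7 → (0, 1, 1, 2) · λ_8 → (0, 1, 1, 2) · λ_9 → (1, 3, 1, 0) · λ_10 → (0, 0, 1, 0) · λ_11 → (1, 3, 1, 0) · λ_12 → (1, 2, 0, 0) · λ_13 → (3, 1, 0, 0) · λ_14 → (3, 1, 0, 0) · λ_15 → (0, 1, 1, 2) · λ_16 → (1, 2, 0, 0) · λ_17 → (1, 2, 0, 0) · λ_18 → (1, 3, 1, 0) · λ_19 → (0, 0, 1, 0) · λ_20 → (1, 3, 1, 0) · λ_21 → (1, 2, 0, 0)

These 21 weights hit 5 W_5-dot-orbits; sizes (3, 4, 5, 5, 4):

[[1, 10, 19], [2, 3, 13, 14], [4, 9, 11, 18, 20], [5, 12, 16, 17, 21], [6, 7, 8, 15]]


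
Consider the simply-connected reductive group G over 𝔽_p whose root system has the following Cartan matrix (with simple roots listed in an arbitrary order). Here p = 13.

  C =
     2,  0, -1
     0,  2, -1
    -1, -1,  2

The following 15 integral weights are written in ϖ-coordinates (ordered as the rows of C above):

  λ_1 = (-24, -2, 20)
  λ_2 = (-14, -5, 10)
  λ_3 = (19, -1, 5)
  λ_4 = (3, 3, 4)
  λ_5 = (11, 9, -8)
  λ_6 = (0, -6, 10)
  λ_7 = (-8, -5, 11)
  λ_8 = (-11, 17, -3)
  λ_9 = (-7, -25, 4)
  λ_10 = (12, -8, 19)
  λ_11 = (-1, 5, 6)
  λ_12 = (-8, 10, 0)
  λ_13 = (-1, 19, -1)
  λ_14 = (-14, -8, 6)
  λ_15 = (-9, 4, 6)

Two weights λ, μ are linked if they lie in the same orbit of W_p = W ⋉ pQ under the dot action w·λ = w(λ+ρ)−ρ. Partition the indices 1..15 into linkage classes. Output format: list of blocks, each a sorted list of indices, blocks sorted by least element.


Root system A_3: the 3×3 matrix C matches after relabeling.

Each λ_j+ρ reduced to Ā_13; 3-tuples below use C's row order:

  λ_1+ρ ↦ (3, 1, 7)
  λ_2+ρ ↦ (7, 2, 4)
  λ_3+ρ ↦ (0, 6, 7)
  λ_4+ρ ↦ (4, 4, 5)
  λ_5+ρ ↦ (3, 1, 7)
  λ_6+ρ ↦ (1, 5, 6)
  λ_7+ρ ↦ (7, 4, 1)
  λ_8+ρ ↦ (3, 1, 7)
  λ_9+ρ ↦ (1, 5, 6)
  λ_10+ρ ↦ (0, 6, 7)
  λ_11+ρ ↦ (0, 6, 7)
  λ_12+ρ ↦ (1, 5, 6)
  λ_13+ρ ↦ (0, 6, 7)
  λ_14+ρ ↦ (0, 6, 7)
  λ_15+ρ ↦ (7, 4, 1)

Partition of {1..15} into 6 W_13-dot-orbits:

[[1, 5, 8], [2], [3, 10, 11, 13, 14], [4], [6, 9, 12], [7, 15]]


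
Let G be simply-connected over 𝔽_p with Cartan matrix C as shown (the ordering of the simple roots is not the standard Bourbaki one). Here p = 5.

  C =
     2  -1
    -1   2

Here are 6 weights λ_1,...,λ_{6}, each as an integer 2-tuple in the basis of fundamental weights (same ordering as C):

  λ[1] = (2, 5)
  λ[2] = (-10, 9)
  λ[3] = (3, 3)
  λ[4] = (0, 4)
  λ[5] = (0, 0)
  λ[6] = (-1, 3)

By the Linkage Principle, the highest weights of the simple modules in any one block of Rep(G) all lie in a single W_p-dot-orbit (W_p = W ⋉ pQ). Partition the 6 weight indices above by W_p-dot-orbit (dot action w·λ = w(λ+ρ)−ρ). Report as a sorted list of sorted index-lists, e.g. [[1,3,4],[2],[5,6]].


Root system A_2: the 2×2 matrix C matches after relabeling.

Folding the 6 weights λ_j+ρ into Ā_5 (reps in the given 2-coord order):

    λ_1 → (1, 1)
    λ_2 → (0, 4)
    λ_3 → (1, 1)
    λ_4 → (0, 4)
    λ_5 → (1, 1)
    λ_6 → (0, 4)

2 distinct reps among the 6 weights ⇒ 2 W_5-linkage classes:

[[1, 3, 5], [2, 4, 6]]


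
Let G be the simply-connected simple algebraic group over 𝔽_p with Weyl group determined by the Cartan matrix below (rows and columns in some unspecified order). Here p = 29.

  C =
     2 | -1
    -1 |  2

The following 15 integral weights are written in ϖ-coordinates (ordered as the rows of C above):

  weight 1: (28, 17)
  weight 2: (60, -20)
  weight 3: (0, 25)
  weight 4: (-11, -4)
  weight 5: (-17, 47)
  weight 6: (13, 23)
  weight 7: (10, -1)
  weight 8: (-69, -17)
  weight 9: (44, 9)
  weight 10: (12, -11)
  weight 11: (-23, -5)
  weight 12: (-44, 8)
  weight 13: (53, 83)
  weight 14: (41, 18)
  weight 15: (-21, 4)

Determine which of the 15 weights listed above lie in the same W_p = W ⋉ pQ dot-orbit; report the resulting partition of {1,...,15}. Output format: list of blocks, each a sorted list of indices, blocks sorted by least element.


Dynkin diagram of C (from the 2 off-diagonal −1 entries): A_2.

λ_j+ρ reflected into Ā_29 (⟨·,θ^∨⟩≤29); 2-tuples as given:

  [1] (11, 0)
  [2] (3, 10)
  [3] (1, 26)
  [4] (3, 10)
  [5] (3, 10)
  [6] (5, 15)
  [7] (11, 0)
  [8] (3, 16)
  [9] (3, 16)
  [10] (3, 10)
  [11] (4, 22)
  [12] (5, 15)
  [13] (4, 22)
  [14] (3, 10)
  [15] (5, 15)

These 15 weights hit 6 W_29-dot-orbits; sizes (2, 5, 1, 3, 2, 2):

[[1, 7], [2, 4, 5, 10, 14], [3], [6, 12, 15], [8, 9], [11, 13]]


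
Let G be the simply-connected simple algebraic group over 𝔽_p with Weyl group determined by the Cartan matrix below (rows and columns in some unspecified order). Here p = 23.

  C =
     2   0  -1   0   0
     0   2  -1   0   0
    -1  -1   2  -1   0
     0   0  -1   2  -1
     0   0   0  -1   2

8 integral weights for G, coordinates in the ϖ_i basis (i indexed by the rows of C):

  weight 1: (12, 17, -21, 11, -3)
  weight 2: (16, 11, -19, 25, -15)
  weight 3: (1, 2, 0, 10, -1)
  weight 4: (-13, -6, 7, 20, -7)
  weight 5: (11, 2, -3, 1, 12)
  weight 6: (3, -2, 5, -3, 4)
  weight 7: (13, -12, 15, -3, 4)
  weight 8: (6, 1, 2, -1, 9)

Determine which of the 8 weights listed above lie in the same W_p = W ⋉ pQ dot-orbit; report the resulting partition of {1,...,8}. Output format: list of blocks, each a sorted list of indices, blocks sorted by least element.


Cartan matrix: type D_5 (|W|=1920); un-permuting the 5 rows.

W_23-reps of the 8 weights in Ā_23 (same 5-coord order as C):

    [1] (7, 2, 1, 2, 8)
    [2] (2, 3, 1, 5, 0)
    [3] (2, 3, 1, 5, 0)
    [4] (2, 3, 1, 5, 0)
    [5] (7, 2, 1, 2, 8)
    [6] (4, 1, 3, 2, 3)
    [7] (4, 1, 3, 2, 3)
    [8] (7, 2, 1, 2, 8)

These 8 weights hit 3 W_23-dot-orbits; sizes (3, 3, 2):

[[1, 5, 8], [2, 3, 4], [6, 7]]


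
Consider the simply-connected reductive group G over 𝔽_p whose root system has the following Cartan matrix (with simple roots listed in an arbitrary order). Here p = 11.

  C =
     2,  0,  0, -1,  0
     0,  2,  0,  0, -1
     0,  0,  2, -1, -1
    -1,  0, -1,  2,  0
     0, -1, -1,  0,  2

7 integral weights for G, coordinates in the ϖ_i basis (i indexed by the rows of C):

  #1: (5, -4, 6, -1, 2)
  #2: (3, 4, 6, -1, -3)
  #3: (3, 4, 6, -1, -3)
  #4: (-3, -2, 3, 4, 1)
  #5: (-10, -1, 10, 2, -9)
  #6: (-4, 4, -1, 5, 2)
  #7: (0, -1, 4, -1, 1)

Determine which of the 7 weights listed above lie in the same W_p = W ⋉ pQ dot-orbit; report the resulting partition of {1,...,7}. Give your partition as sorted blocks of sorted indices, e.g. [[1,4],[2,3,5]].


Type A_5, rank 5, |W|=720; reorder rows/cols to standard.

W_11-reps of the 7 weights in Ā_11 (same 5-coord order as C):

  1: (1, 0, 5, 0, 2)
  2: (1, 0, 5, 0, 2)
  3: (1, 0, 5, 0, 2)
  4: (2, 1, 4, 3, 1)
  5: (0, 2, 0, 3, 3)
  6: (0, 2, 0, 3, 3)
  7: (1, 0, 5, 0, 2)

These 7 weights hit 3 W_11-dot-orbits; sizes (4, 1, 2):

[[1, 2, 3, 7], [4], [5, 6]]


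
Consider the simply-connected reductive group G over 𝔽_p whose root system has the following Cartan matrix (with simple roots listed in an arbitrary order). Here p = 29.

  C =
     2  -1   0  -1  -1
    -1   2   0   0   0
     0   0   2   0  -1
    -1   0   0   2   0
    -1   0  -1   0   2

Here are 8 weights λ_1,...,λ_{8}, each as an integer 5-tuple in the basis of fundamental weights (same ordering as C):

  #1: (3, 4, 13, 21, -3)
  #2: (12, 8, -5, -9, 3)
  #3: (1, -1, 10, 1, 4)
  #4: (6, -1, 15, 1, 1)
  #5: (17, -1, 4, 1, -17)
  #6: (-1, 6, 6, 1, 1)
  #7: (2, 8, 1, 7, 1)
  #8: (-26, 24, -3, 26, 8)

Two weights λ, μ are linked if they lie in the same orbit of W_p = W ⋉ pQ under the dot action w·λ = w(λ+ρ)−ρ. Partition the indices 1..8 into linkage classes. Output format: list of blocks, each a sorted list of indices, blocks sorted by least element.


C ↔ D_5 under row/col permutation; |W(D_5)| = 1920.

W_29-reps of the 8 weights in Ā_29 (same 5-coord order as C):

  1: (3, 9, 2, 8, 2)
  2: (3, 9, 2, 8, 2)
  3: (2, 0, 11, 2, 5)
  4: (2, 0, 11, 2, 5)
  5: (2, 0, 11, 2, 5)
  6: (0, 7, 7, 2, 2)
  7: (3, 9, 2, 8, 2)
  8: (2, 0, 11, 2, 5)

3 distinct reps among the 8 weights ⇒ 3 W_29-linkage classes:

[[1, 2, 7], [3, 4, 5, 8], [6]]


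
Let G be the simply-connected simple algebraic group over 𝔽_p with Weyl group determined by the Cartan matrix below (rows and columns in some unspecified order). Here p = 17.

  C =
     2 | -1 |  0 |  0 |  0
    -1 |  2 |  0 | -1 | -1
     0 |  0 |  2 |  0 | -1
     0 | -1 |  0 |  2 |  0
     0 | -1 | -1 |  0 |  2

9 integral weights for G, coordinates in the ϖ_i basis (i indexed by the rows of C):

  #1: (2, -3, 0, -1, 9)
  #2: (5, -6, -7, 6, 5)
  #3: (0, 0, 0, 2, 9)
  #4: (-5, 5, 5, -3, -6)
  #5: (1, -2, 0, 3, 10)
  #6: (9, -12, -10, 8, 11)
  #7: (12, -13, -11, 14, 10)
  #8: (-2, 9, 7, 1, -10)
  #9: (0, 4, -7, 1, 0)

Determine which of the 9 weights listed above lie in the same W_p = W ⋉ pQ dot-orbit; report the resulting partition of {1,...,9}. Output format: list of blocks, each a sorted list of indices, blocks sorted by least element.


C ↔ D_5 under row/col permutation; |W(D_5)| = 1920.

Ā_17 reps of the 9 weights (D_5, coords as presented):

  λ_1+ρ ↦ (1, 0, 1, 2, 5);  λ_2+ρ ↦ (1, 0, 1, 2, 5);  λ_3+ρ ↦ (1, 1, 1, 3, 0);  λ_4+ρ ↦ (1, 1, 1, 3, 0);  λ_5+ρ ↦ (1, 1, 1, 3, 0);  λ_6+ρ ↦ (1, 0, 1, 2, 5);  λ_7+ρ ↦ (1, 1, 1, 3, 0);  λ_8+ρ ↦ (1, 0, 1, 2, 5);  λ_9+ρ ↦ (1, 0, 1, 2, 5)

The 9 indices split into 2 linkage classes (same alcove rep ⇔ same W_17-dot-orbit):

[[1, 2, 6, 8, 9], [3, 4, 5, 7]]


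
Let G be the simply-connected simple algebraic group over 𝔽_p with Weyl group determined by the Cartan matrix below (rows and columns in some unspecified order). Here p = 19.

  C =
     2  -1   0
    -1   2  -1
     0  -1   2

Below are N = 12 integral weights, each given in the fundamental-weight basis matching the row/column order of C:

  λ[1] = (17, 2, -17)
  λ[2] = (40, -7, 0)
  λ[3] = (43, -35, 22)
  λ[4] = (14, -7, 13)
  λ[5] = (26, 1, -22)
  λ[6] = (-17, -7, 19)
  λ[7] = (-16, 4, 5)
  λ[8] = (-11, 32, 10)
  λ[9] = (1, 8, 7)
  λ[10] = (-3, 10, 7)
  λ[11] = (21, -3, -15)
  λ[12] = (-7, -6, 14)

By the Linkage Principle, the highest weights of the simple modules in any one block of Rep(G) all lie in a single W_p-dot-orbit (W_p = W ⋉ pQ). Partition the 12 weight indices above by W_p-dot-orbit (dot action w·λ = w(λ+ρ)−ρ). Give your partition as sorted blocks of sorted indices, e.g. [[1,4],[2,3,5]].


Type A_3, rank 3, |W|=24; reorder rows/cols to standard.

W_19-reps of the 12 weights in Ā_19 (same 3-coord order as C):

  1: (3, 13, 1) · 2: (3, 13, 1) · 3: (5, 6, 4) · 4: (5, 6, 4) · 5: (2, 9, 8) · 6: (3, 13, 1) · 7: (5, 6, 4) · 8: (5, 6, 4) · 9: (2, 9, 8) · 10: (2, 9, 8) · 11: (3, 13, 1) · 12: (5, 6, 4)

These 12 weights hit 3 W_19-dot-orbits; sizes (4, 5, 3):

[[1, 2, 6, 11], [3, 4, 7, 8, 12], [5, 9, 10]]


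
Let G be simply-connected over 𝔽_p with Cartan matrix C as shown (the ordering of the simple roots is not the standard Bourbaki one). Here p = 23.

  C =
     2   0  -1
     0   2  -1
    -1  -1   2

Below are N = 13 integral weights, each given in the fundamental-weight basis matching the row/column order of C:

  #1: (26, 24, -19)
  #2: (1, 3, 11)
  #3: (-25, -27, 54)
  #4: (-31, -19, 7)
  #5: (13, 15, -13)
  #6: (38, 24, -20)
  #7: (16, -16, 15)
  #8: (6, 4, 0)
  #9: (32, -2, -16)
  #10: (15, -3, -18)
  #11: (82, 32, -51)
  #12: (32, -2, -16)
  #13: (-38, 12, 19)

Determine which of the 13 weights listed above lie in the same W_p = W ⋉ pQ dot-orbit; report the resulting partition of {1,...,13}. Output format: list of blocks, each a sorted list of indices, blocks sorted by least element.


C ↔ A_3 under row/col permutation; |W(A_3)| = 24.

W_23-reps of the 13 weights in Ā_23 (same 3-coord order as C):

  λ_1 → (2, 4, 12) · λ_2 → (2, 4, 12) · λ_3 → (1, 3, 5) · λ_4 → (7, 5, 1) · λ_5 → (2, 4, 12) · λ_6 → (2, 16, 1) · λ_7 → (7, 5, 1) · λ_8 → (7, 5, 1) · λ_9 → (7, 5, 1) · λ_10 → (2, 16, 1) · λ_11 → (6, 10, 3) · λ_12 → (7, 5, 1) · λ_13 → (6, 10, 3)

5 distinct reps among the 13 weights ⇒ 5 W_23-linkage classes:

[[1, 2, 5], [3], [4, 7, 8, 9, 12], [6, 10], [11, 13]]


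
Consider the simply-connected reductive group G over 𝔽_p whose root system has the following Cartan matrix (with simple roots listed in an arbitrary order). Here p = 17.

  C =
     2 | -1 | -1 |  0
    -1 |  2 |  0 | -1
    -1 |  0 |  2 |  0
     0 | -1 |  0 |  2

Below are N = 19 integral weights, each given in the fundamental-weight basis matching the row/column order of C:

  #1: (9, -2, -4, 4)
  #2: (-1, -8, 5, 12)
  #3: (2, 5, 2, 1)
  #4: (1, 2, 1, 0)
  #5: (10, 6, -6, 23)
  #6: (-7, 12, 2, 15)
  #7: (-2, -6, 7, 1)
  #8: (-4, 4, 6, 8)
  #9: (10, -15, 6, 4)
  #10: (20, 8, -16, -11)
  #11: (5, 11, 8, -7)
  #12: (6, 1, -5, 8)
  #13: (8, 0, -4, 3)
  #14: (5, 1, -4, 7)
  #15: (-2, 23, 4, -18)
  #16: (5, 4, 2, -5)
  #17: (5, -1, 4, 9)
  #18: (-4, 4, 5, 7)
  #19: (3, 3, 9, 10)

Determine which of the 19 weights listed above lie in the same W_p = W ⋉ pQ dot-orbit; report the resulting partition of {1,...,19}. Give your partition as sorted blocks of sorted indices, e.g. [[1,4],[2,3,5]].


Cartan matrix: type A_4 (|W|=120); un-permuting the 4 rows.

λ_j+ρ reflected into Ā_17 (⟨·,θ^∨⟩≤17); 4-tuples as given:

  1: (6, 1, 3, 4) · 2: (6, 0, 1, 6) · 3: (3, 6, 3, 2) · 4: (2, 3, 2, 1) · 5: (6, 1, 3, 4) · 6: (6, 1, 3, 4) · 7: (2, 3, 2, 1) · 8: (3, 2, 3, 8) · 9: (3, 2, 3, 8) · 10: (2, 3, 2, 1) · 11: (5, 2, 1, 4) · 12: (3, 2, 3, 8) · 13: (6, 1, 3, 4) · 14: (3, 2, 3, 8) · 15: (6, 0, 1, 6) · 16: (6, 1, 3, 4) · 17: (6, 0, 1, 6) · 18: (3, 2, 3, 8) · 19: (2, 3, 2, 1)

Linkage partition of the 19 weights (6 classes, p=17):

[[1, 5, 6, 13, 16], [2, 15, 17], [3], [4, 7, 10, 19], [8, 9, 12, 14, 18], [11]]


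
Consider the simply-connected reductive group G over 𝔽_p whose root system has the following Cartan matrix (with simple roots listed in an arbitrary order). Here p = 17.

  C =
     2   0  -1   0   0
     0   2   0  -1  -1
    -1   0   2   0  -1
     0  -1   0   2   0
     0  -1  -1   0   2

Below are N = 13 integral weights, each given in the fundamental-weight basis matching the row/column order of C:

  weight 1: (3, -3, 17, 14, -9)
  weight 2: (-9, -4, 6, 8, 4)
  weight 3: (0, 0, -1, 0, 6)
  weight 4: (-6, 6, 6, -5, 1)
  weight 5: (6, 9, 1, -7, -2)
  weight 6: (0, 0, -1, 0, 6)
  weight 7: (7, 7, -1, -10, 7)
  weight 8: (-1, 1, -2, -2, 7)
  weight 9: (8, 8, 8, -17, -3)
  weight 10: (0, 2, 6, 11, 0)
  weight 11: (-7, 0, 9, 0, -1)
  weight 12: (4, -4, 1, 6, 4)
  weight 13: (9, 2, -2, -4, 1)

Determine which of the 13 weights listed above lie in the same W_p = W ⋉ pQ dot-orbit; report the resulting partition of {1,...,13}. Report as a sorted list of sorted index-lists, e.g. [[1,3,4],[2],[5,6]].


C ↔ A_5 under row/col permutation; |W(A_5)| = 720.

λ_j+ρ reflected into Ā_17 (⟨·,θ^∨⟩≤17); 5-tuples as given:

  1: (5, 3, 2, 4, 2);  2: (6, 3, 1, 5, 1);  3: (1, 1, 0, 1, 7);  4: (5, 3, 2, 4, 2);  5: (6, 3, 1, 5, 1);  6: (1, 1, 0, 1, 7);  7: (1, 1, 0, 1, 7);  8: (1, 1, 0, 1, 7);  9: (1, 1, 0, 1, 7);  10: (6, 3, 1, 5, 1);  11: (6, 1, 4, 1, 0);  12: (5, 3, 2, 4, 2);  13: (9, 0, 1, 3, 1)

The 13 indices split into 5 linkage classes (same alcove rep ⇔ same W_17-dot-orbit):

[[1, 4, 12], [2, 5, 10], [3, 6, 7, 8, 9], [11], [13]]


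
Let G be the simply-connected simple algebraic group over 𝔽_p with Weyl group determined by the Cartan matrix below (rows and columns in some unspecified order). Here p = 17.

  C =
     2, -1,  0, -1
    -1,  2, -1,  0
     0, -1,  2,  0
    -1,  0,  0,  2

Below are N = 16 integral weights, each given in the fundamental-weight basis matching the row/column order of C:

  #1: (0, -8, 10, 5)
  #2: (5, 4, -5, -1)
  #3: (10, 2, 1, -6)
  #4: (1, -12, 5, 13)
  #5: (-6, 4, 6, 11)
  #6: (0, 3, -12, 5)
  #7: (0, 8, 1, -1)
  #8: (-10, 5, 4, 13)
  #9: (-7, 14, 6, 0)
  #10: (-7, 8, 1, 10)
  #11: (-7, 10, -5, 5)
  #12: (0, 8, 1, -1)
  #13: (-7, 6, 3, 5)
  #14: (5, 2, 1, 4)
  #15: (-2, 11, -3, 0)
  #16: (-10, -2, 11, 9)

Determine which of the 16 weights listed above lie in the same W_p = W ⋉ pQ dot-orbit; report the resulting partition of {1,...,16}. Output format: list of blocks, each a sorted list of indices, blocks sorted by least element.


Type A_4, rank 4, |W|=120; reorder rows/cols to standard.

W_17-reps of the 16 weights in Ā_17 (same 4-coord order as C):

  λ_1+ρ ↦ (6, 1, 4, 0)
  λ_2+ρ ↦ (6, 1, 4, 0)
  λ_3+ρ ↦ (6, 3, 2, 5)
  λ_4+ρ ↦ (6, 3, 2, 5)
  λ_5+ρ ↦ (5, 0, 5, 5)
  λ_6+ρ ↦ (6, 1, 4, 0)
  λ_7+ρ ↦ (1, 9, 2, 0)
  λ_8+ρ ↦ (6, 3, 2, 5)
  λ_9+ρ ↦ (1, 9, 2, 0)
  λ_10+ρ ↦ (6, 3, 2, 5)
  λ_11+ρ ↦ (6, 1, 4, 0)
  λ_12+ρ ↦ (1, 9, 2, 0)
  λ_13+ρ ↦ (6, 1, 4, 0)
  λ_14+ρ ↦ (6, 3, 2, 5)
  λ_15+ρ ↦ (1, 9, 2, 0)
  λ_16+ρ ↦ (1, 9, 2, 0)

4 distinct reps among the 16 weights ⇒ 4 W_17-linkage classes:

[[1, 2, 6, 11, 13], [3, 4, 8, 10, 14], [5], [7, 9, 12, 15, 16]]


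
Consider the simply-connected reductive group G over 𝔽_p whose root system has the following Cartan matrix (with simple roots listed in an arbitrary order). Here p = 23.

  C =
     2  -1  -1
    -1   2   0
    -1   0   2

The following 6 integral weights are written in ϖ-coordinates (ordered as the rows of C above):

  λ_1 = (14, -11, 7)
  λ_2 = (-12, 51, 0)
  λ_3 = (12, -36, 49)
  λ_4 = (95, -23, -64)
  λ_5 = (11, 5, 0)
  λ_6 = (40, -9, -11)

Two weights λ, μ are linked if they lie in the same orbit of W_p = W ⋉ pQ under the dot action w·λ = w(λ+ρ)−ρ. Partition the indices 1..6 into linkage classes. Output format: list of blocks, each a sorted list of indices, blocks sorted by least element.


A_3 Cartan matrix, 3 simple roots permuted; ρ=(1,1,1).

Ā_23 reps of the 6 weights (A_3, coords as presented):

  [1] (5, 10, 8);  [2] (12, 6, 1);  [3] (12, 6, 1);  [4] (12, 6, 1);  [5] (12, 6, 1);  [6] (5, 10, 8)

2 distinct reps among the 6 weights ⇒ 2 W_23-linkage classes:

[[1, 6], [2, 3, 4, 5]]


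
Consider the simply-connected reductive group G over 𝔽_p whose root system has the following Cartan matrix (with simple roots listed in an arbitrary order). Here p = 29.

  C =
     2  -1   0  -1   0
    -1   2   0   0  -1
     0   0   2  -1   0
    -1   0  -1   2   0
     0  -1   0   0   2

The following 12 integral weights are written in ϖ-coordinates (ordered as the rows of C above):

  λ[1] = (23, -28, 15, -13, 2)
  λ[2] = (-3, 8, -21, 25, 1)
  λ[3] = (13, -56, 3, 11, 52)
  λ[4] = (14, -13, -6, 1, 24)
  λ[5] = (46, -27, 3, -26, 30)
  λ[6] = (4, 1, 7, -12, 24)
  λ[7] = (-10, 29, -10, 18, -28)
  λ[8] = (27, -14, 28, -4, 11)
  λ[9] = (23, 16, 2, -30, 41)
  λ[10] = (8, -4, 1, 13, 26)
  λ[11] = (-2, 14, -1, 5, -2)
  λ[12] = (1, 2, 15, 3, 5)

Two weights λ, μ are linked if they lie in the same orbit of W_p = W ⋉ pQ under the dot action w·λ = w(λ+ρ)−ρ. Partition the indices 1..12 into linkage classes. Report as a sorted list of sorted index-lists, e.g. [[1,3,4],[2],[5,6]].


C ↔ A_5 under row/col permutation; |W(A_5)| = 720.

Alcove-folded reps (p=29, 12 weights, presented ϖ-order):

  1: (0, 12, 1, 3, 12) · 2: (2, 3, 14, 4, 4) · 3: (0, 12, 1, 3, 12) · 4: (0, 12, 1, 3, 12) · 5: (2, 4, 0, 2, 18) · 6: (2, 4, 0, 2, 18) · 7: (2, 6, 1, 1, 10) · 8: (0, 12, 1, 3, 12) · 9: (0, 12, 1, 3, 12) · 10: (2, 3, 14, 4, 4) · 11: (1, 13, 0, 5, 1) · 12: (2, 3, 14, 4, 4)

Linkage partition of the 12 weights (5 classes, p=29):

[[1, 3, 4, 8, 9], [2, 10, 12], [5, 6], [7], [11]]


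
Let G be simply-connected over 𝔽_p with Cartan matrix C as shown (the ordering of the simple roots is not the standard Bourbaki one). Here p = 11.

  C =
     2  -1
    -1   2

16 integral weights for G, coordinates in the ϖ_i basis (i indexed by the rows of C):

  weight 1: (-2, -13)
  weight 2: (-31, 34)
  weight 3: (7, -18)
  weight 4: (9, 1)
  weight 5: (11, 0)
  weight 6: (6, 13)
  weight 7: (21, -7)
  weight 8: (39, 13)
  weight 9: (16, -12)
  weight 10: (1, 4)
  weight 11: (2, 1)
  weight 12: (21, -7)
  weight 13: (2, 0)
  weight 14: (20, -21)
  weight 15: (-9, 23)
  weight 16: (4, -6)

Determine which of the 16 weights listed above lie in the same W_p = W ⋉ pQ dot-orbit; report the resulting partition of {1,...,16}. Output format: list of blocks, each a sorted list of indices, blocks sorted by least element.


Root system A_2: the 2×2 matrix C matches after relabeling.

Alcove-folded reps (p=11, 16 weights, presented ϖ-order):

  [1] (9, 1) · [2] (3, 2) · [3] (3, 2) · [4] (9, 1) · [5] (9, 1) · [6] (3, 1) · [7] (0, 5) · [8] (3, 1) · [9] (0, 5) · [10] (2, 5) · [11] (3, 2) · [12] (0, 5) · [13] (3, 1) · [14] (9, 1) · [15] (3, 2) · [16] (0, 5)

Grouping the 16 weights by Ā_11-representative: 5 linkage classes.

[[1, 4, 5, 14], [2, 3, 11, 15], [6, 8, 13], [7, 9, 12, 16], [10]]


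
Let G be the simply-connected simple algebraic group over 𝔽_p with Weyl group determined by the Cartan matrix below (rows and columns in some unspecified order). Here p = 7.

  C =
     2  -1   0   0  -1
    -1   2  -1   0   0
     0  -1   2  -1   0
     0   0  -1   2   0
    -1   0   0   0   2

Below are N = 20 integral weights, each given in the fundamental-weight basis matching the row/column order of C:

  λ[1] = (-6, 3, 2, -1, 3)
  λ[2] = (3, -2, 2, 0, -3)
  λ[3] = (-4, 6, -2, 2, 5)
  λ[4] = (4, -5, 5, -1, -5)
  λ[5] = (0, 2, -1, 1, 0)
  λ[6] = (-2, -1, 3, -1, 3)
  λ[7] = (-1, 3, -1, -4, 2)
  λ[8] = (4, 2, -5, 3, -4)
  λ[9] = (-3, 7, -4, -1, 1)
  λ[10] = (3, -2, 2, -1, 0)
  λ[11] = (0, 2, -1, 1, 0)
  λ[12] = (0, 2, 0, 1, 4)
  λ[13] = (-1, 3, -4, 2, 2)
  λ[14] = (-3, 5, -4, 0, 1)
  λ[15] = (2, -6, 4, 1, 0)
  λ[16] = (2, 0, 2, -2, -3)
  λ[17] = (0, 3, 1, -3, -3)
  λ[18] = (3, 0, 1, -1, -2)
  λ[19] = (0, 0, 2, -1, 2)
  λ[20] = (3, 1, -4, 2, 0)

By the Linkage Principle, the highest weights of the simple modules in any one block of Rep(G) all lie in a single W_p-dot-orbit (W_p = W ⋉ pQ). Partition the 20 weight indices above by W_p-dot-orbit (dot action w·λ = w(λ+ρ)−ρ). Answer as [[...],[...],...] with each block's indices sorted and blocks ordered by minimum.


Dynkin diagram of C (from the 8 off-diagonal −1 entries): A_5.

λ_j+ρ reflected into Ā_7 (⟨·,θ^∨⟩≤7); 5-tuples as given:

  [1] (3, 1, 2, 0, 1)
  [2] (1, 1, 2, 1, 2)
  [3] (1, 1, 2, 1, 2)
  [4] (3, 1, 2, 0, 1)
  [5] (1, 3, 0, 2, 1)
  [6] (0, 1, 3, 0, 3)
  [7] (0, 1, 3, 0, 3)
  [8] (1, 1, 2, 1, 2)
  [9] (1, 3, 0, 2, 1)
  [10] (3, 1, 2, 0, 1)
  [11] (1, 3, 0, 2, 1)
  [12] (1, 1, 2, 1, 0)
  [13] (0, 1, 3, 0, 3)
  [14] (2, 1, 1, 2, 0)
  [15] (1, 3, 0, 2, 1)
  [16] (1, 1, 2, 1, 2)
  [17] (1, 3, 0, 2, 1)
  [18] (3, 1, 2, 0, 1)
  [19] (1, 1, 2, 1, 2)
  [20] (3, 1, 2, 0, 1)

6 distinct reps among the 20 weights ⇒ 6 W_7-linkage classes:

[[1, 4, 10, 18, 20], [2, 3, 8, 16, 19], [5, 9, 11, 15, 17], [6, 7, 13], [12], [14]]


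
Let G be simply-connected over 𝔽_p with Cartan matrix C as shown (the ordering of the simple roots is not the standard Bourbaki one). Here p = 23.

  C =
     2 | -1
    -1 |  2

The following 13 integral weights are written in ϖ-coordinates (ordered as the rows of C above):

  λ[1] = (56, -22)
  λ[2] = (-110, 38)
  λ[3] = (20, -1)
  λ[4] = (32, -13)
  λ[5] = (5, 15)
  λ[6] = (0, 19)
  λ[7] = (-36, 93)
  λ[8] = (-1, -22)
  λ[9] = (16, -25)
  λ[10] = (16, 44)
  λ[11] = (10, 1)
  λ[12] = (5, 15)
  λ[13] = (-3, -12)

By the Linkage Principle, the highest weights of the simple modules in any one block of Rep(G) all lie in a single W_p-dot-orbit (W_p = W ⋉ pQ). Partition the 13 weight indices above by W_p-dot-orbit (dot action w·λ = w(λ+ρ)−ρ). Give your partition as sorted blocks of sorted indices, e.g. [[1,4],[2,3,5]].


Type A_2, rank 2, |W|=6; reorder rows/cols to standard.

Alcove-folded reps (p=23, 13 weights, presented ϖ-order):

    λ_1 → (11, 2)
    λ_2 → (6, 16)
    λ_3 → (21, 0)
    λ_4 → (11, 2)
    λ_5 → (6, 16)
    λ_6 → (1, 20)
    λ_7 → (11, 2)
    λ_8 → (21, 0)
    λ_9 → (6, 16)
    λ_10 → (6, 16)
    λ_11 → (11, 2)
    λ_12 → (6, 16)
    λ_13 → (11, 2)

The 13 indices split into 4 linkage classes (same alcove rep ⇔ same W_23-dot-orbit):

[[1, 4, 7, 11, 13], [2, 5, 9, 10, 12], [3, 8], [6]]


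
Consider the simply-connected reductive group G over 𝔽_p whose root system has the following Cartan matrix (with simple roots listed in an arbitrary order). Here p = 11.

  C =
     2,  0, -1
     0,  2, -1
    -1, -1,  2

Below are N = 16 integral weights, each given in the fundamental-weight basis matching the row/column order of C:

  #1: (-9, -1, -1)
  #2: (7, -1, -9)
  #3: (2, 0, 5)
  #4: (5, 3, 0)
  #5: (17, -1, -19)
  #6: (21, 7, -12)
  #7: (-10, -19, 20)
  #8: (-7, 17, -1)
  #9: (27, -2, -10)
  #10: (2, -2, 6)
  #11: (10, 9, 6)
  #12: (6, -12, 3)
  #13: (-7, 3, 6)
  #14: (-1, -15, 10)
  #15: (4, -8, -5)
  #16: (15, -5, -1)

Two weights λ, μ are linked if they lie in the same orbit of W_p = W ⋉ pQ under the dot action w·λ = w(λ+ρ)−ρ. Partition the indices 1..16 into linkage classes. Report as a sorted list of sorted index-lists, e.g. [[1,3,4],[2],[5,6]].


Type A_3, rank 3, |W|=24; reorder rows/cols to standard.

Each λ_j+ρ reduced to Ā_11; 3-tuples below use C's row order:

    λ_1+ρ ↦ (0, 8, 0)
    λ_2+ρ ↦ (0, 8, 0)
    λ_3+ρ ↦ (3, 1, 6)
    λ_4+ρ ↦ (6, 4, 1)
    λ_5+ρ ↦ (0, 4, 7)
    λ_6+ρ ↦ (0, 8, 0)
    λ_7+ρ ↦ (6, 1, 1)
    λ_8+ρ ↦ (6, 4, 1)
    λ_9+ρ ↦ (6, 1, 1)
    λ_10+ρ ↦ (3, 1, 6)
    λ_11+ρ ↦ (0, 1, 6)
    λ_12+ρ ↦ (0, 4, 7)
    λ_13+ρ ↦ (6, 4, 1)
    λ_14+ρ ↦ (0, 8, 0)
    λ_15+ρ ↦ (6, 4, 1)
    λ_16+ρ ↦ (6, 4, 1)

6 distinct reps among the 16 weights ⇒ 6 W_11-linkage classes:

[[1, 2, 6, 14], [3, 10], [4, 8, 13, 15, 16], [5, 12], [7, 9], [11]]


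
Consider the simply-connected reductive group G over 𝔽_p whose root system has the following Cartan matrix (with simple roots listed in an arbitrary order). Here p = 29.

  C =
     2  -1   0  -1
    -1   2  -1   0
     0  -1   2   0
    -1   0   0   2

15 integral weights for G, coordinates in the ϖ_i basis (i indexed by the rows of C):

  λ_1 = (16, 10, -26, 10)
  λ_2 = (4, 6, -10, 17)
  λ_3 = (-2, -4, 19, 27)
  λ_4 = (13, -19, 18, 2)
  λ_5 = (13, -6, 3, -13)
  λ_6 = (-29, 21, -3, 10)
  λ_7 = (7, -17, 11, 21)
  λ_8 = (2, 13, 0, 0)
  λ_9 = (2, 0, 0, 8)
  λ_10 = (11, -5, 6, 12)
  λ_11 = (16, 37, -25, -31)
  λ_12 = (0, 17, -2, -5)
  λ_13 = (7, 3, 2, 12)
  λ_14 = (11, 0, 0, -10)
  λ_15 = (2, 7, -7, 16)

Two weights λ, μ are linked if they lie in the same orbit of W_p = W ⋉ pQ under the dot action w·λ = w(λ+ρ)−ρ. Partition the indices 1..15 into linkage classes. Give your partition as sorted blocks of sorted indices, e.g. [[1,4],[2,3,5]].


Cartan matrix: type A_4 (|W|=120); un-permuting the 4 rows.

λ_j+ρ reflected into Ā_29 (⟨·,θ^∨⟩≤29); 4-tuples as given:

  λ_1 → (3, 14, 1, 1) · λ_2 → (3, 2, 6, 17) · λ_3 → (3, 1, 1, 9) · λ_4 → (3, 14, 1, 1) · λ_5 → (3, 1, 1, 9) · λ_6 → (3, 2, 6, 17) · λ_7 → (8, 4, 3, 13) · λ_8 → (3, 14, 1, 1) · λ_9 → (3, 1, 1, 9) · λ_10 → (8, 4, 3, 13) · λ_11 → (3, 1, 1, 9) · λ_12 → (3, 14, 1, 1) · λ_13 → (8, 4, 3, 13) · λ_14 → (3, 1, 1, 9) · λ_15 → (3, 2, 6, 17)

4 distinct reps among the 15 weights ⇒ 4 W_29-linkage classes:

[[1, 4, 8, 12], [2, 6, 15], [3, 5, 9, 11, 14], [7, 10, 13]]


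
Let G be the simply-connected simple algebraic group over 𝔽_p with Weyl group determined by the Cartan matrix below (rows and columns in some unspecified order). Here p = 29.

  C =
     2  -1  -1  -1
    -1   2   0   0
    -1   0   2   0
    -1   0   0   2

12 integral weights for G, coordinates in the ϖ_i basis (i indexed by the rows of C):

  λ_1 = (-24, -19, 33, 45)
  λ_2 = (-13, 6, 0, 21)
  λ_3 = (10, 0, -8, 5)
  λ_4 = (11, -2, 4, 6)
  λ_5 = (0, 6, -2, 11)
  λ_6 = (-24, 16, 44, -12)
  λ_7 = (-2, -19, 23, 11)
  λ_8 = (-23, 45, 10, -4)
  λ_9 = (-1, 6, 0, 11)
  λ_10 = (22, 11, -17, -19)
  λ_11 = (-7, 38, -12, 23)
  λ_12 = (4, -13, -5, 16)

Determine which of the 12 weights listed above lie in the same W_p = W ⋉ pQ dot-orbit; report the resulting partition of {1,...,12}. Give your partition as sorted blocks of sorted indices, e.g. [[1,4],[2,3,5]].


D_4 Cartan matrix, 4 simple roots permuted; ρ=(1,1,1,1).

λ_j+ρ reflected into Ā_29 (⟨·,θ^∨⟩≤29); 4-tuples as given:

    λ_1 → (5, 1, 5, 7)
    λ_2 → (4, 1, 7, 6)
    λ_3 → (4, 1, 7, 6)
    λ_4 → (5, 1, 5, 7)
    λ_5 → (0, 7, 1, 12)
    λ_6 → (5, 1, 5, 7)
    λ_7 → (5, 1, 5, 7)
    λ_8 → (3, 4, 3, 5)
    λ_9 → (0, 7, 1, 12)
    λ_10 → (5, 1, 5, 7)
    λ_11 → (4, 1, 7, 6)
    λ_12 → (4, 1, 7, 6)

The 12 indices split into 4 linkage classes (same alcove rep ⇔ same W_29-dot-orbit):

[[1, 4, 6, 7, 10], [2, 3, 11, 12], [5, 9], [8]]


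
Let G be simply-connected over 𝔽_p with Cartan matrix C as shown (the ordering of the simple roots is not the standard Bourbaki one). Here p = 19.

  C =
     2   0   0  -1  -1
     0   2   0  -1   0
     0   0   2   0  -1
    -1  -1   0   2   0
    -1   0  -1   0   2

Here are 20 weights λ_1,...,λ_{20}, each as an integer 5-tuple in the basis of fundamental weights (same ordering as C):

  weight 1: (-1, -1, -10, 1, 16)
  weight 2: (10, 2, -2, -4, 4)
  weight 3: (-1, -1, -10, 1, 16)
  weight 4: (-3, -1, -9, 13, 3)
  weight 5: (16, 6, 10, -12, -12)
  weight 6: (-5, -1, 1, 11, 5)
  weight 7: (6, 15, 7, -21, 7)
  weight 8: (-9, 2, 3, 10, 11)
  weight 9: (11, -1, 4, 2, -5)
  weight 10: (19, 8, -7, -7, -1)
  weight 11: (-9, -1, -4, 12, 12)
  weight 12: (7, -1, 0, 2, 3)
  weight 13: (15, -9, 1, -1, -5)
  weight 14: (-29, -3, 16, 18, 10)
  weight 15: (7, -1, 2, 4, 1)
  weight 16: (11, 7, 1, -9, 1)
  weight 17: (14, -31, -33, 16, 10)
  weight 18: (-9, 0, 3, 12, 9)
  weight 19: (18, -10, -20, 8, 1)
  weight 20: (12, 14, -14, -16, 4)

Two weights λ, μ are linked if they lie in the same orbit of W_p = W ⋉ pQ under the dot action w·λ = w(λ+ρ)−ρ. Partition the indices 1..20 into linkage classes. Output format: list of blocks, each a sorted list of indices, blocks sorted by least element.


C ↔ A_5 under row/col permutation; |W(A_5)| = 720.

Each λ_j+ρ reduced to Ā_19; 5-tuples below use C's row order:

  λ_1+ρ ↦ (0, 0, 9, 2, 8)
  λ_2+ρ ↦ (8, 0, 1, 3, 4)
  λ_3+ρ ↦ (0, 0, 9, 2, 8)
  λ_4+ρ ↦ (4, 0, 2, 8, 2)
  λ_5+ρ ↦ (5, 4, 0, 2, 6)
  λ_6+ρ ↦ (4, 0, 2, 8, 2)
  λ_7+ρ ↦ (8, 0, 1, 3, 4)
  λ_8+ρ ↦ (8, 0, 1, 3, 4)
  λ_9+ρ ↦ (8, 0, 1, 3, 4)
  λ_10+ρ ↦ (8, 0, 3, 5, 2)
  λ_11+ρ ↦ (8, 0, 3, 5, 2)
  λ_12+ρ ↦ (8, 0, 1, 3, 4)
  λ_13+ρ ↦ (4, 0, 2, 8, 2)
  λ_14+ρ ↦ (0, 0, 9, 2, 8)
  λ_15+ρ ↦ (8, 0, 3, 5, 2)
  λ_16+ρ ↦ (4, 0, 2, 8, 2)
  λ_17+ρ ↦ (5, 4, 0, 2, 6)
  λ_18+ρ ↦ (8, 0, 3, 5, 2)
  λ_19+ρ ↦ (0, 0, 9, 2, 8)
  λ_20+ρ ↦ (8, 0, 3, 5, 2)

Partition of {1..20} into 5 W_19-dot-orbits:

[[1, 3, 14, 19], [2, 7, 8, 9, 12], [4, 6, 13, 16], [5, 17], [10, 11, 15, 18, 20]]


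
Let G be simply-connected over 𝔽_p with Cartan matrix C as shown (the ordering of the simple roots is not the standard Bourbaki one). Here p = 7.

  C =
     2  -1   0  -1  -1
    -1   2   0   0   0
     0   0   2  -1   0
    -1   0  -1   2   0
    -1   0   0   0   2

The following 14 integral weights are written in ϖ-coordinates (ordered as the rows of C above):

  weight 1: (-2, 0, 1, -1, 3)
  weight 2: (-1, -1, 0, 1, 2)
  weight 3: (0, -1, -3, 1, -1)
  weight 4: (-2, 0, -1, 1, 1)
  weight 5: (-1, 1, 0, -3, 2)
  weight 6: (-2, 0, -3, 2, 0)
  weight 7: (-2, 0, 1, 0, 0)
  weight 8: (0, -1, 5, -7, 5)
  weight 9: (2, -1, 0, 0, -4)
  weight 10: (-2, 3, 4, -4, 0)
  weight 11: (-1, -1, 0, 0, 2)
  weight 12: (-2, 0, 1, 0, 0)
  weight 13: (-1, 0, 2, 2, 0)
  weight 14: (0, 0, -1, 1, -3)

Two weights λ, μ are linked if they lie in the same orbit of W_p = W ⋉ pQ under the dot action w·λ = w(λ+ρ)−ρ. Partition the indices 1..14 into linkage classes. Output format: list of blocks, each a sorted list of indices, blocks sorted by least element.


Type D_5, rank 5, |W|=1920; reorder rows/cols to standard.

Alcove-folded reps (p=7, 14 weights, presented ϖ-order):

  λ_1 → (0, 0, 1, 1, 3);  λ_2 → (0, 0, 1, 1, 3);  λ_3 → (1, 0, 2, 0, 0);  λ_4 → (1, 0, 0, 1, 1);  λ_5 → (1, 0, 0, 1, 1);  λ_6 → (1, 0, 2, 0, 0);  λ_7 → (1, 0, 2, 0, 0);  λ_8 → (0, 5, 0, 0, 1);  λ_9 → (0, 0, 1, 1, 3);  λ_10 → (0, 0, 1, 1, 3);  λ_11 → (0, 0, 1, 1, 3);  λ_12 → (1, 0, 2, 0, 0);  λ_13 → (1, 0, 2, 0, 0);  λ_14 → (1, 0, 0, 1, 1)

These 14 weights hit 4 W_7-dot-orbits; sizes (5, 5, 3, 1):

[[1, 2, 9, 10, 11], [3, 6, 7, 12, 13], [4, 5, 14], [8]]


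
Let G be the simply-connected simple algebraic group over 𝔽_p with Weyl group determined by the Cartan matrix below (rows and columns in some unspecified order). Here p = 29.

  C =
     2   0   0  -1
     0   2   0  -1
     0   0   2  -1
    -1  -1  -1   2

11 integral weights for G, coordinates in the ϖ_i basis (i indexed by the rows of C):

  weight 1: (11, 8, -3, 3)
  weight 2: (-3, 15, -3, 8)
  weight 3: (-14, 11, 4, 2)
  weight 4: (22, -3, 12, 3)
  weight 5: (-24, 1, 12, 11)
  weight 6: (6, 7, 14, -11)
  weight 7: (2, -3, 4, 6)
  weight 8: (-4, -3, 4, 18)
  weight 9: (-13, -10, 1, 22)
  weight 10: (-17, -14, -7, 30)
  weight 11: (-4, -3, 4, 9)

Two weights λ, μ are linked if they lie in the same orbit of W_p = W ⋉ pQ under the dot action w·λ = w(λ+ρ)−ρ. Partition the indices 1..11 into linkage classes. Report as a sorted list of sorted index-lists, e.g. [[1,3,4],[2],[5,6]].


C ↔ D_4 under row/col permutation; |W(D_4)| = 192.

Folding the 11 weights λ_j+ρ into Ā_29 (reps in the given 4-coord order):

  1: (12, 9, 2, 2) · 2: (2, 16, 2, 4) · 3: (3, 2, 5, 5) · 4: (12, 9, 2, 2) · 5: (12, 9, 2, 2) · 6: (3, 2, 5, 5) · 7: (3, 2, 5, 5) · 8: (3, 2, 5, 5) · 9: (12, 9, 2, 2) · 10: (12, 9, 2, 2) · 11: (3, 2, 5, 5)

Grouping the 11 weights by Ā_29-representative: 3 linkage classes.

[[1, 4, 5, 9, 10], [2], [3, 6, 7, 8, 11]]
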